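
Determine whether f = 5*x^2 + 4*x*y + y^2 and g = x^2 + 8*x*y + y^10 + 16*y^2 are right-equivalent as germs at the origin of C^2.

No.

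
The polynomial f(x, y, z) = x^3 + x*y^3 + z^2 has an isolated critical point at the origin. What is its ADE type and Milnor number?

Type E_7, Milnor number mu = 7.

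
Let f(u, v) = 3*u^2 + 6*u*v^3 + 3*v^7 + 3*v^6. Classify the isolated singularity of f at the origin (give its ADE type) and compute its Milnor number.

Type A6, Milnor number mu = 6.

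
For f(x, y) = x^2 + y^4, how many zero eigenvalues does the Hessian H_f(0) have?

Hessian at 0 has rank 1.

1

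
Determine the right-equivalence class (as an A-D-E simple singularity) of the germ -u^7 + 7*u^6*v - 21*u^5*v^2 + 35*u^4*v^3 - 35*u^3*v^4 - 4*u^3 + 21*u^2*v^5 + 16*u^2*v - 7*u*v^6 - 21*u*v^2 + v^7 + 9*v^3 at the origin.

D_8

The Hessian of f at 0 is [[0, 0], [0, 0]] with rank 0, so corank 2. A Groebner basis of the Jacobian ideal J(f) in C{u,v} is {-128*u*v/7 + v^6 + 192*v^2/7, u*v^2 - 3*v^3/2, u^2 - 5*u*v/2 + 3*v^2/2}; counting standard monomials gives mu = 8. Corank 2; j^3 = -(u - v)*(2*u - 3*v)^2 has shape L^2 M (L != M), so D-series; mu = 8 gives D_8.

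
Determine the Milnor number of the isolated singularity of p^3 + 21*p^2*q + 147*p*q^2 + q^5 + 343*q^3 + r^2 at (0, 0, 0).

8

The Hessian of f at 0 is [[0, 0, 0], [0, 0, 0], [0, 0, 2]] with rank 1, so corank 2. A Groebner basis of the Jacobian ideal J(f) in C{p,q,r} is {q^4, p^2 + 14*p*q + 49*q^2, r}; counting standard monomials gives mu = 8. Corank 2; j^3 = (p + 7*q)^3 is a perfect cube, so E-series; the 5-jet and mu = 8 give E_8.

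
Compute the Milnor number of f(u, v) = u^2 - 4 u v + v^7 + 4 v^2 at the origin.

The Hessian of f at 0 has rank 1. Corank 1: A-series; mu = 6 gives A_6.

6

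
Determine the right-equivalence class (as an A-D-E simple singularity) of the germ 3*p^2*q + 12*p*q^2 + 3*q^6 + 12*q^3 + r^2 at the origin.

D_7

The Hessian of f at 0 has rank 1. Corank 2; j^3 = 3*q*(p + 2*q)^2 has shape L^2 M (L != M), so D-series; mu = 7 gives D_7.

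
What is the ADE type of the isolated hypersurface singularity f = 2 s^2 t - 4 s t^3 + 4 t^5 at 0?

The Hessian of f at 0 has rank 0. Corank 2; j^3 = 2*s^2*t has shape L^2 M (L != M), so D-series; mu = 6 gives D_6.

D_6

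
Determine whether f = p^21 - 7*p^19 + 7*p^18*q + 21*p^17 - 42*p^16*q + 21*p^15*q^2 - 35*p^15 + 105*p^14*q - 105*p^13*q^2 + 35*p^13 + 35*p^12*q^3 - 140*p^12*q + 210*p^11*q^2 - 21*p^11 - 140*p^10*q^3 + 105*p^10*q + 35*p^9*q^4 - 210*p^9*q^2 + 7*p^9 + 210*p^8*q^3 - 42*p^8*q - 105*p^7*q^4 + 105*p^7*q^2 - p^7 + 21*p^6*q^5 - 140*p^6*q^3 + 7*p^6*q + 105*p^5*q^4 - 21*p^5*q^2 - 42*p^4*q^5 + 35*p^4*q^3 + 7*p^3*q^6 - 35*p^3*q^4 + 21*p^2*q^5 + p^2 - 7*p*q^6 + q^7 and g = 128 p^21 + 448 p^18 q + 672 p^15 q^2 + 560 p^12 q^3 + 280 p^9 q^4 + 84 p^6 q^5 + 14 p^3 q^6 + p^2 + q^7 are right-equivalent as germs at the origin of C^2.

The Hessian of f at 0 is [[2, 0], [0, 0]] with rank 1, so corank 1. A Groebner basis of the Jacobian ideal J(f) in C{p,q} is {q^6, p}; counting standard monomials gives mu = 6. Corank 1: A-series; mu = 6 gives A_6. The Hessian of g at 0 is [[2, 0], [0, 0]] with rank 1, so corank 1. A Groebner basis of the Jacobian ideal J(g) in C{p,q} is {q^6, p}; counting standard monomials gives mu = 6. Corank 1: A-series; mu = 6 gives A_6. Both have type A_6, hence right-equivalent.

Yes.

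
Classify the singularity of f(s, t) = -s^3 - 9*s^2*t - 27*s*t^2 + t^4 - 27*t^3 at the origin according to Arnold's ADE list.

E6

The Hessian of f at 0 is [[0, 0], [0, 0]] with rank 0, so corank 2. A Groebner basis of the Jacobian ideal J(f) in C{s,t} is {t^3, s^2 + 6*s*t + 9*t^2}; counting standard monomials gives mu = 6. Corank 2; j^3 = -(s + 3*t)^3 is a perfect cube, so E-series; the 4-jet and mu = 6 give E_6.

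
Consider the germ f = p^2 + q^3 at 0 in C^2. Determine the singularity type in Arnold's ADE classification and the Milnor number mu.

The Hessian of f at 0 has rank 1. Corank 1: A-series; mu = 2 gives A_2.

Type A2, Milnor number mu = 2.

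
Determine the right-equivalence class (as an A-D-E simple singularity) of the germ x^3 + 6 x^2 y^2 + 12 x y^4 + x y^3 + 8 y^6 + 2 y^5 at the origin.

E_{7}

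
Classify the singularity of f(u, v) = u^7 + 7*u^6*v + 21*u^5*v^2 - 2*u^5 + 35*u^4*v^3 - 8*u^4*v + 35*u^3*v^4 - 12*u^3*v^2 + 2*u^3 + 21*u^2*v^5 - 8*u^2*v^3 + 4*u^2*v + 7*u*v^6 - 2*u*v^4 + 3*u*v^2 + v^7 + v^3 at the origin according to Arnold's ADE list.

D4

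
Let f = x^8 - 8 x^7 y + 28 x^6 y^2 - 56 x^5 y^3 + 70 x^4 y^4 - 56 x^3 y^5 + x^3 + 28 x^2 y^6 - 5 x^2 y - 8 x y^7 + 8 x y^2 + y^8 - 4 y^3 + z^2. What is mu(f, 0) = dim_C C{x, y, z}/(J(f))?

9

The Hessian of f at 0 is [[0, 0, 0], [0, 0, 0], [0, 0, 2]] with rank 1, so corank 2. A Groebner basis of the Jacobian ideal J(f) in C{x,y,z} is {-x*y/8 + y^7 + y^2/4, x*y^2 - 2*y^3, x^2 - 3*x*y + 2*y^2, z}; counting standard monomials gives mu = 9. Corank 2; j^3 = (x - 2*y)^2*(x - y) has shape L^2 M (L != M), so D-series; mu = 9 gives D_9.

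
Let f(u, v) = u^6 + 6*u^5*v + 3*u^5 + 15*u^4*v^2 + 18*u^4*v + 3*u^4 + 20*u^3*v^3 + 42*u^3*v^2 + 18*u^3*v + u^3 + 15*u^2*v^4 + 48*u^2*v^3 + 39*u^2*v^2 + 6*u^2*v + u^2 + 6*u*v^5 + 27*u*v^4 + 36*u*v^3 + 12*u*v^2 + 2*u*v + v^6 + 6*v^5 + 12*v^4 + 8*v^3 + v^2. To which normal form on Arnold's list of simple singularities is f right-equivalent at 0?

The Hessian of f at 0 is [[2, 2], [2, 2]] with rank 1, so corank 1. A Groebner basis of the Jacobian ideal J(f) in C{u,v} is {v^2, u + v}; counting standard monomials gives mu = 2. Corank 1: A-series; mu = 2 gives A_2.

A_{2}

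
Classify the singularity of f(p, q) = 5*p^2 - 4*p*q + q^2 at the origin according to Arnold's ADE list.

The Hessian of f at 0 has rank 2. Corank 0: nondegenerate Morse point, so A_1.

A1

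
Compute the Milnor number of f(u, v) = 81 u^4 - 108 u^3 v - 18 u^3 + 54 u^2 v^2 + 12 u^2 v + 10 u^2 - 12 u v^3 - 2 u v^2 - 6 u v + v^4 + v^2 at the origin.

1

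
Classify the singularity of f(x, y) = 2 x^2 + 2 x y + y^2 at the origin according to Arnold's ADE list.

A_1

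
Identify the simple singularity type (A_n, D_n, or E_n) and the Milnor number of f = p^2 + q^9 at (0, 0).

The Hessian of f at 0 has rank 1. Corank 1: A-series; mu = 8 gives A_8.

Type A_8, Milnor number mu = 8.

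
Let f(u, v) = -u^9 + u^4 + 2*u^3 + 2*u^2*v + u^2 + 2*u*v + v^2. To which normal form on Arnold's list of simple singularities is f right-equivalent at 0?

A_{8}

The Hessian of f at 0 has rank 1. Corank 1: A-series; mu = 8 gives A_8.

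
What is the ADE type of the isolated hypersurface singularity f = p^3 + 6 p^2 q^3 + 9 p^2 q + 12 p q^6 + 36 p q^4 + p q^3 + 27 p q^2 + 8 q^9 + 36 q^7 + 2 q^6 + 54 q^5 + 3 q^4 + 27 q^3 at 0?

E_{7}

The Hessian of f at 0 has rank 0. Corank 2; j^3 = (p + 3*q)^3 is a perfect cube, so E-series; the 4-jet and mu = 7 give E_7.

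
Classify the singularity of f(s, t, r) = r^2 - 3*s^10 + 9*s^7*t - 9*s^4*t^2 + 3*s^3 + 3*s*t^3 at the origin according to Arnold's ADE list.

The Hessian of f at 0 has rank 1. Corank 2; j^3 = 3*s^3 is a perfect cube, so E-series; the 4-jet and mu = 7 give E_7.

E_{7}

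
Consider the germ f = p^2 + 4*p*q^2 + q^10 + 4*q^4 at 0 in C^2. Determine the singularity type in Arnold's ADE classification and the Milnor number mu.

Type A_9, Milnor number mu = 9.

The Hessian of f at 0 has rank 1. Corank 1: A-series; mu = 9 gives A_9.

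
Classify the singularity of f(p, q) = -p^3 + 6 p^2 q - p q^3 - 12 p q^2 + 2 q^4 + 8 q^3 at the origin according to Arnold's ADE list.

E7

The Hessian of f at 0 has rank 0. Corank 2; j^3 = -(p - 2*q)^3 is a perfect cube, so E-series; the 4-jet and mu = 7 give E_7.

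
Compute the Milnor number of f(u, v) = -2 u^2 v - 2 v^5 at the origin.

The Hessian of f at 0 has rank 0. Corank 2; j^3 = -2*u^2*v has shape L^2 M (L != M), so D-series; mu = 6 gives D_6.

6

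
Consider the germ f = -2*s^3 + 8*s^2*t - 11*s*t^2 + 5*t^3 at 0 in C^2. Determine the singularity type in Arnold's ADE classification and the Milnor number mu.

The Hessian of f at 0 has rank 0. Corank 2; j^3 = -(s - t)*(2*s^2 - 6*s*t + 5*t^2) splits into three distinct lines over C (the quadratic factor has nonzero discriminant), so D_4.

Type D_{4}, Milnor number mu = 4.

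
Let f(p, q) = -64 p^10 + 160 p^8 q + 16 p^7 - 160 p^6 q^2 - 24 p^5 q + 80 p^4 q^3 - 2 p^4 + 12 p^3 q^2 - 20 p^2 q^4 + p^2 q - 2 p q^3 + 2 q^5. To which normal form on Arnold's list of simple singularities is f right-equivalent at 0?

The Hessian of f at 0 is [[0, 0], [0, 0]] with rank 0, so corank 2. A Groebner basis of the Jacobian ideal J(f) in C{p,q} is {p^3, p^2*q, p^2/4 + p*q^2, -p*q + q^3}; counting standard monomials gives mu = 6. Corank 2; j^3 = p^2*q has shape L^2 M (L != M), so D-series; mu = 6 gives D_6.

D_{6}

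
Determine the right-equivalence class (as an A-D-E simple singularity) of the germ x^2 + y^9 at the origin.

A8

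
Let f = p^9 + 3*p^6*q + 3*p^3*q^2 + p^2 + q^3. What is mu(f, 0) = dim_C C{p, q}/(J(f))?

2

The Hessian of f at 0 is [[2, 0], [0, 0]] with rank 1, so corank 1. A Groebner basis of the Jacobian ideal J(f) in C{p,q} is {q^2, p}; counting standard monomials gives mu = 2. Corank 1: A-series; mu = 2 gives A_2.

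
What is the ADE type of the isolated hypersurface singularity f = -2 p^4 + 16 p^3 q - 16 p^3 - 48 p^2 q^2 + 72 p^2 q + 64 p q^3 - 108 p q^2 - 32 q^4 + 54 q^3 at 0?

E6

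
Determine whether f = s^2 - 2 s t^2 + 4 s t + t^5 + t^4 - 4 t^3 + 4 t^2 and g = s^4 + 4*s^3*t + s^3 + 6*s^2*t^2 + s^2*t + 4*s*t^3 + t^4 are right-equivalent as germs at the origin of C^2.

No.

The Hessian of f at 0 has rank 1. Corank 1: A-series; mu = 4 gives A_4. The Hessian of g at 0 has rank 0. Corank 2; j^3 = s^2*(s + t) has shape L^2 M (L != M), so D-series; mu = 5 gives D_5. f is A_4 but g is D_5, hence not right-equivalent.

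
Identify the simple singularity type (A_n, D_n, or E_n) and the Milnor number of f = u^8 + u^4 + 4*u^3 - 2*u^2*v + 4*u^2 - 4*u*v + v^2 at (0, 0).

Type A7, Milnor number mu = 7.

The Hessian of f at 0 has rank 1. Corank 1: A-series; mu = 7 gives A_7.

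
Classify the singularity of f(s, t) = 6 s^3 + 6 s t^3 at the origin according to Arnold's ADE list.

E_7

The Hessian of f at 0 has rank 0. Corank 2; j^3 = 6*s^3 is a perfect cube, so E-series; the 4-jet and mu = 7 give E_7.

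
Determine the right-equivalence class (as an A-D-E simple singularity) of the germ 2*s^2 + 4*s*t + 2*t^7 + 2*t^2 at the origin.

A_6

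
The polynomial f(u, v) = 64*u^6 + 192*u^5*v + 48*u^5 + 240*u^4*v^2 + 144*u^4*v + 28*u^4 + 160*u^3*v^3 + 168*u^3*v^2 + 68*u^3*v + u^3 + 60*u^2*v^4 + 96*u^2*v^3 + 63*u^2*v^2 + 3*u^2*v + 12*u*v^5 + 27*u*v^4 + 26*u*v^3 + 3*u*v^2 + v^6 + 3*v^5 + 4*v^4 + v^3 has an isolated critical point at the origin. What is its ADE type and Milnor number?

The Hessian of f at 0 is [[0, 0], [0, 0]] with rank 0, so corank 2. A Groebner basis of the Jacobian ideal J(f) in C{u,v} is {u^3 - 3*u^2/2 - 3*u*v - 3*v^2/2, u^2*v + 2*u^2 + 4*u*v + 2*v^2, -5*u^2/2 + u*v^2 - 5*u*v - 5*v^2/2, 3*u^2 + 6*u*v + v^3 + 3*v^2}; counting standard monomials gives mu = 6. Corank 2; j^3 = (u + v)^3 is a perfect cube, so E-series; the 4-jet and mu = 6 give E_6.

Type E_{6}, Milnor number mu = 6.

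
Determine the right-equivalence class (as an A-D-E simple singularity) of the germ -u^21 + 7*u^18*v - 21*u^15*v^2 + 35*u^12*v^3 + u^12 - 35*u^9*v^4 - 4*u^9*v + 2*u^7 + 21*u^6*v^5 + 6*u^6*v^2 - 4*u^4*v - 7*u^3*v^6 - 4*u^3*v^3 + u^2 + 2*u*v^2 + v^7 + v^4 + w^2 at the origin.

A6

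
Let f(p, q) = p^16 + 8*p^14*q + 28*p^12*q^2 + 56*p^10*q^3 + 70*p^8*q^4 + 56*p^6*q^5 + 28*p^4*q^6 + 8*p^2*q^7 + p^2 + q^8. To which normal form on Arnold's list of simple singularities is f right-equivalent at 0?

The Hessian of f at 0 has rank 1. Corank 1: A-series; mu = 7 gives A_7.

A_7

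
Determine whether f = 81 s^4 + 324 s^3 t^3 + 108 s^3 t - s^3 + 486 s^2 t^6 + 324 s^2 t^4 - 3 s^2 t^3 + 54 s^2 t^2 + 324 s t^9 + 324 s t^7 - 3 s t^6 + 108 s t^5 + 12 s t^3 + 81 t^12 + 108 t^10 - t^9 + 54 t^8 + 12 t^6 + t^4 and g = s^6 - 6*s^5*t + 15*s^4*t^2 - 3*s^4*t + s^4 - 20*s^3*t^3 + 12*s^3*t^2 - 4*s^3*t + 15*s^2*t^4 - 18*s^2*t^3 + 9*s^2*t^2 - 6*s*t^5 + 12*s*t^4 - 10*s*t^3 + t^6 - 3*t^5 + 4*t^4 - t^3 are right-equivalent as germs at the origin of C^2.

The Hessian of f at 0 is [[0, 0], [0, 0]] with rank 0, so corank 2. A Groebner basis of the Jacobian ideal J(f) in C{s,t} is {t^4, s*t^2 + t^3/9, s^2}; counting standard monomials gives mu = 6. Corank 2; j^3 = -s^3 is a perfect cube, so E-series; the 4-jet and mu = 6 give E_6. The Hessian of g at 0 is [[0, 0], [0, 0]] with rank 0, so corank 2. A Groebner basis of the Jacobian ideal J(g) in C{s,t} is {s^3 - 3*t^2/2, s^2*t - t^2/2, s*t^2, t^3}; counting standard monomials gives mu = 6. Corank 2; j^3 = -t^3 is a perfect cube, so E-series; the 4-jet and mu = 6 give E_6. Both have type E_6, hence right-equivalent.

Yes.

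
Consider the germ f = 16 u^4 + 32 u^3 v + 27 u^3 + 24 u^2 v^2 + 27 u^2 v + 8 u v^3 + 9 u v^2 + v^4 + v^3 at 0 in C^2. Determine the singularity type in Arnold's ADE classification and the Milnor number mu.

Type E_{6}, Milnor number mu = 6.

The Hessian of f at 0 has rank 0. Corank 2; j^3 = (3*u + v)^3 is a perfect cube, so E-series; the 4-jet and mu = 6 give E_6.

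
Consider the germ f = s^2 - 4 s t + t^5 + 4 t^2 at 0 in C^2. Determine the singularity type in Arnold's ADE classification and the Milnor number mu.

The Hessian of f at 0 has rank 1. Corank 1: A-series; mu = 4 gives A_4.

Type A4, Milnor number mu = 4.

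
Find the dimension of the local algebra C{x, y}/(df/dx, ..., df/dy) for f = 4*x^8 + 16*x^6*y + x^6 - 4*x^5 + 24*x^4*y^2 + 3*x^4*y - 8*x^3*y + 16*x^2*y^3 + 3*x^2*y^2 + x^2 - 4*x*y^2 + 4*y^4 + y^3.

2

The Hessian of f at 0 is [[2, 0], [0, 0]] with rank 1, so corank 1. A Groebner basis of the Jacobian ideal J(f) in C{x,y} is {y^2, x}; counting standard monomials gives mu = 2. Corank 1: A-series; mu = 2 gives A_2.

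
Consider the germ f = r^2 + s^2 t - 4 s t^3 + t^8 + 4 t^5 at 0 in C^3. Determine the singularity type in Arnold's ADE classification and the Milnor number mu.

Type D_9, Milnor number mu = 9.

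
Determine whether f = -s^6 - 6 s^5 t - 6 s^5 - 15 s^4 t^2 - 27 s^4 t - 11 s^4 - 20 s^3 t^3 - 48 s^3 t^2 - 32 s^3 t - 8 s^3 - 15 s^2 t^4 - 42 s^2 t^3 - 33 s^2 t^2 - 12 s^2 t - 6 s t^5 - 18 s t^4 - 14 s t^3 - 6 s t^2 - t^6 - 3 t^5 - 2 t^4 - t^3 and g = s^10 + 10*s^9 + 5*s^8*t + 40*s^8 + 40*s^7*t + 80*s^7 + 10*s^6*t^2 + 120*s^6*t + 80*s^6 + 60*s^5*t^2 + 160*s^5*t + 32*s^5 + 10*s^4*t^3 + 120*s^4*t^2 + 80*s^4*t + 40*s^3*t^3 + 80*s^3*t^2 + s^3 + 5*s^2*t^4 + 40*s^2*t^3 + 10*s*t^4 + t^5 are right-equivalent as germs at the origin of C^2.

The Hessian of f at 0 has rank 0. Corank 2; j^3 = -(2*s + t)^3 is a perfect cube, so E-series; the 4-jet and mu = 6 give E_6. The Hessian of g at 0 has rank 0. Corank 2; j^3 = s^3 is a perfect cube, so E-series; the 5-jet and mu = 8 give E_8. f is E_6 but g is E_8, hence not right-equivalent.

No.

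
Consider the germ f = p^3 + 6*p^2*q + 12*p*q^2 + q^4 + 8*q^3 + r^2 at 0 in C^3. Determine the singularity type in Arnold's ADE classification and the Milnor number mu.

The Hessian of f at 0 is [[0, 0, 0], [0, 0, 0], [0, 0, 2]] with rank 1, so corank 2. A Groebner basis of the Jacobian ideal J(f) in C{p,q,r} is {q^3, p^2 + 4*p*q + 4*q^2, r}; counting standard monomials gives mu = 6. Corank 2; j^3 = (p + 2*q)^3 is a perfect cube, so E-series; the 4-jet and mu = 6 give E_6.

Type E_6, Milnor number mu = 6.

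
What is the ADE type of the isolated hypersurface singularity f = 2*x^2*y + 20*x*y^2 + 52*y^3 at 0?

D_{4}

The Hessian of f at 0 is [[0, 0], [0, 0]] with rank 0, so corank 2. A Groebner basis of the Jacobian ideal J(f) in C{x,y} is {y^3, x^2 - 22*y^2, x*y + 5*y^2}; counting standard monomials gives mu = 4. Corank 2; j^3 = 2*y*(x^2 + 10*x*y + 26*y^2) splits into three distinct lines over C (the quadratic factor has nonzero discriminant), so D_4.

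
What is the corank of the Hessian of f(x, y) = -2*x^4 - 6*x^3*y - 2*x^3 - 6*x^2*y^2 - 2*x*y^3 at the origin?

2

Hessian at 0 has rank 0.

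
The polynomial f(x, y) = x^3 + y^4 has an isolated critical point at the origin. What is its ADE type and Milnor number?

Type E6, Milnor number mu = 6.

The Hessian of f at 0 has rank 0. Corank 2; j^3 = x^3 is a perfect cube, so E-series; the 4-jet and mu = 6 give E_6.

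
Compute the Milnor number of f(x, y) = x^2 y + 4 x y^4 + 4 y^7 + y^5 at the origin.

The Hessian of f at 0 is [[0, 0], [0, 0]] with rank 0, so corank 2. A Groebner basis of the Jacobian ideal J(f) in C{x,y} is {x*y/2 + y^4, x*y^2, x^2 - 5*x*y/2}; counting standard monomials gives mu = 6. Corank 2; j^3 = x^2*y has shape L^2 M (L != M), so D-series; mu = 6 gives D_6.

6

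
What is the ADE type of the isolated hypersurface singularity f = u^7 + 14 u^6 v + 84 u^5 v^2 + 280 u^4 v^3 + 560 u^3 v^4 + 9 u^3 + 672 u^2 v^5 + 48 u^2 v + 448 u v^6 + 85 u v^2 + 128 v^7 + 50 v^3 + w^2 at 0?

The Hessian of f at 0 has rank 1. Corank 2; j^3 = (u + 2*v)*(3*u + 5*v)^2 has shape L^2 M (L != M), so D-series; mu = 8 gives D_8.

D8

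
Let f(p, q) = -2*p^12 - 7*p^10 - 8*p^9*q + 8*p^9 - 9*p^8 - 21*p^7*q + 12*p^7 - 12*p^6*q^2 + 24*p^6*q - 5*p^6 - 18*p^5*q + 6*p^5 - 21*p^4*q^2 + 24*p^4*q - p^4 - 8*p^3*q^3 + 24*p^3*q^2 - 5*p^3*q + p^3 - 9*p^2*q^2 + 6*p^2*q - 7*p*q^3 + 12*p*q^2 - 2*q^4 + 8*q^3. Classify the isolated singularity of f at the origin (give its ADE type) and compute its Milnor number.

The Hessian of f at 0 has rank 0. Corank 2; j^3 = (p + 2*q)^3 is a perfect cube, so E-series; the 4-jet and mu = 7 give E_7.

Type E_{7}, Milnor number mu = 7.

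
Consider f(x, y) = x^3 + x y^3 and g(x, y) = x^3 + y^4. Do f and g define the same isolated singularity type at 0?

No.

The Hessian of f at 0 has rank 0. Corank 2; j^3 = x^3 is a perfect cube, so E-series; the 4-jet and mu = 7 give E_7. The Hessian of g at 0 has rank 0. Corank 2; j^3 = x^3 is a perfect cube, so E-series; the 4-jet and mu = 6 give E_6. f is E_7 but g is E_6, hence not right-equivalent.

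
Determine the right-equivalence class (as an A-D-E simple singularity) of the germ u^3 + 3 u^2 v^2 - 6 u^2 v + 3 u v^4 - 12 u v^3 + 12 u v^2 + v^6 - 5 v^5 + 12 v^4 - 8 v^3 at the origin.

E_8

The Hessian of f at 0 has rank 0. Corank 2; j^3 = (u - 2*v)^3 is a perfect cube, so E-series; the 5-jet and mu = 8 give E_8.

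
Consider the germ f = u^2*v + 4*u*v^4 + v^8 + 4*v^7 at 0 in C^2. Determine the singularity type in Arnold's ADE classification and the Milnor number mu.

Type D9, Milnor number mu = 9.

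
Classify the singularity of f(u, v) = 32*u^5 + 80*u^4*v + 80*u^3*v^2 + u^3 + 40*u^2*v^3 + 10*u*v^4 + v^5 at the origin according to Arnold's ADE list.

E_{8}

The Hessian of f at 0 has rank 0. Corank 2; j^3 = u^3 is a perfect cube, so E-series; the 5-jet and mu = 8 give E_8.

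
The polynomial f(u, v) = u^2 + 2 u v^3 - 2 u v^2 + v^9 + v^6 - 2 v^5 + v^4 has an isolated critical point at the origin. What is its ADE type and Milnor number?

Type A_8, Milnor number mu = 8.

The Hessian of f at 0 is [[2, 0], [0, 0]] with rank 1, so corank 1. A Groebner basis of the Jacobian ideal J(f) in C{u,v} is {u^2*v^2 + 2*u^2*v + 3*u^2 - 4*u*v^2 - u*v - u + v^2, u^3 + 3*u^2*v + 5*u^2 - 7*u*v^2 - 2*u*v - 2*u + 2*v^2, u + v^3 - v^2}; counting standard monomials gives mu = 8. Corank 1: A-series; mu = 8 gives A_8.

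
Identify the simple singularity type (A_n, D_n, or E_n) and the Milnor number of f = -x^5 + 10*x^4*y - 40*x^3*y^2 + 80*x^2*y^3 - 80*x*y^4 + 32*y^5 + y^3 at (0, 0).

Type E_8, Milnor number mu = 8.

The Hessian of f at 0 has rank 0. Corank 2; j^3 = y^3 is a perfect cube, so E-series; the 5-jet and mu = 8 give E_8.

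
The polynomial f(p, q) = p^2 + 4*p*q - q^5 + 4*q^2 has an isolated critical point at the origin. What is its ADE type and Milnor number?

The Hessian of f at 0 is [[2, 4], [4, 8]] with rank 1, so corank 1. A Groebner basis of the Jacobian ideal J(f) in C{p,q} is {q^4, p + 2*q}; counting standard monomials gives mu = 4. Corank 1: A-series; mu = 4 gives A_4.

Type A4, Milnor number mu = 4.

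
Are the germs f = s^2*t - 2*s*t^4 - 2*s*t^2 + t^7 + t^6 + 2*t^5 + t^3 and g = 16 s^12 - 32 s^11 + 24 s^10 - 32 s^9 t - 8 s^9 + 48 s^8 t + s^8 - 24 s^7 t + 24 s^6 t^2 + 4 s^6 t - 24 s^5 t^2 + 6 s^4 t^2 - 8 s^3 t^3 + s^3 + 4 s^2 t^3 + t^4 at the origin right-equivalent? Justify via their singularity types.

No.

The Hessian of f at 0 has rank 0. Corank 2; j^3 = t*(s - t)^2 has shape L^2 M (L != M), so D-series; mu = 7 gives D_7. The Hessian of g at 0 has rank 0. Corank 2; j^3 = s^3 is a perfect cube, so E-series; the 4-jet and mu = 6 give E_6. f is D_7 but g is E_6, hence not right-equivalent.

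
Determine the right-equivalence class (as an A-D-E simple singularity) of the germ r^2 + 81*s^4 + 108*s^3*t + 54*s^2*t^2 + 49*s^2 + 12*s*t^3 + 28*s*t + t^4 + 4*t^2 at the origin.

The Hessian of f at 0 has rank 2. Corank 1: A-series; mu = 3 gives A_3.

A_{3}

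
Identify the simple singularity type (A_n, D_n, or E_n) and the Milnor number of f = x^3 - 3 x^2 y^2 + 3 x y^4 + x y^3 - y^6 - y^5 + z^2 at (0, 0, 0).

Type E_{7}, Milnor number mu = 7.

The Hessian of f at 0 has rank 1. Corank 2; j^3 = x^3 is a perfect cube, so E-series; the 4-jet and mu = 7 give E_7.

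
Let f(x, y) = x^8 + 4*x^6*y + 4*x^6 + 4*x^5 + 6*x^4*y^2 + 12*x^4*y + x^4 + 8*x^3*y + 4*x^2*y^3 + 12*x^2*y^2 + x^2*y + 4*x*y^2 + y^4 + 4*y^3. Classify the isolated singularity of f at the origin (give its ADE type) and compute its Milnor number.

Type D5, Milnor number mu = 5.

The Hessian of f at 0 has rank 0. Corank 2; j^3 = y*(x + 2*y)^2 has shape L^2 M (L != M), so D-series; mu = 5 gives D_5.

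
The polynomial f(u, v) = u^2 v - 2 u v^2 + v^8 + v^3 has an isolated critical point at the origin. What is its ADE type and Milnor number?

Type D_9, Milnor number mu = 9.

The Hessian of f at 0 has rank 0. Corank 2; j^3 = v*(u - v)^2 has shape L^2 M (L != M), so D-series; mu = 9 gives D_9.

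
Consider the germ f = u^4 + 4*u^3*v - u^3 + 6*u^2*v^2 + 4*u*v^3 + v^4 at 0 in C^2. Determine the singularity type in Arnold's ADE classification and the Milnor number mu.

The Hessian of f at 0 has rank 0. Corank 2; j^3 = -u^3 is a perfect cube, so E-series; the 4-jet and mu = 6 give E_6.

Type E_{6}, Milnor number mu = 6.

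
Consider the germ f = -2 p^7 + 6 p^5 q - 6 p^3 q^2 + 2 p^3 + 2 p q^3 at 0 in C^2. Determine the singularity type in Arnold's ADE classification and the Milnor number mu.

The Hessian of f at 0 has rank 0. Corank 2; j^3 = 2*p^3 is a perfect cube, so E-series; the 4-jet and mu = 7 give E_7.

Type E_7, Milnor number mu = 7.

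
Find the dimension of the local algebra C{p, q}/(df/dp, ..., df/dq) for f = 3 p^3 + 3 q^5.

The Hessian of f at 0 is [[0, 0], [0, 0]] with rank 0, so corank 2. A Groebner basis of the Jacobian ideal J(f) in C{p,q} is {q^4, p^2}; counting standard monomials gives mu = 8. Corank 2; j^3 = 3*p^3 is a perfect cube, so E-series; the 5-jet and mu = 8 give E_8.

8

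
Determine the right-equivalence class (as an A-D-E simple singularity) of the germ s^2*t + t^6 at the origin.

D7

The Hessian of f at 0 has rank 0. Corank 2; j^3 = s^2*t has shape L^2 M (L != M), so D-series; mu = 7 gives D_7.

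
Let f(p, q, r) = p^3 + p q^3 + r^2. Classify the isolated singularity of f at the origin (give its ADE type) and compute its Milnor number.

Type E_7, Milnor number mu = 7.

The Hessian of f at 0 has rank 1. Corank 2; j^3 = p^3 is a perfect cube, so E-series; the 4-jet and mu = 7 give E_7.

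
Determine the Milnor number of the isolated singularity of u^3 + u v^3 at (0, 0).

7

The Hessian of f at 0 has rank 0. Corank 2; j^3 = u^3 is a perfect cube, so E-series; the 4-jet and mu = 7 give E_7.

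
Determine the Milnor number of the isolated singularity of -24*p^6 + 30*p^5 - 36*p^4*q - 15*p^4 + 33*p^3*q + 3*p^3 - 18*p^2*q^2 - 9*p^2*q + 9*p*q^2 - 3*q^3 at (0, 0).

7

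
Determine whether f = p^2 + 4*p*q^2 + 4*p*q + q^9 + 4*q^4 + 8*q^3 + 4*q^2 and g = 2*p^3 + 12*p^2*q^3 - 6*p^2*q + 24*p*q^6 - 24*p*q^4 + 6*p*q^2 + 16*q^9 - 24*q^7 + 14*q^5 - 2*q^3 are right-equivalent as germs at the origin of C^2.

No.

The Hessian of f at 0 has rank 1. Corank 1: A-series; mu = 8 gives A_8. The Hessian of g at 0 has rank 0. Corank 2; j^3 = 2*(p - q)^3 is a perfect cube, so E-series; the 5-jet and mu = 8 give E_8. f is A_8 but g is E_8, hence not right-equivalent.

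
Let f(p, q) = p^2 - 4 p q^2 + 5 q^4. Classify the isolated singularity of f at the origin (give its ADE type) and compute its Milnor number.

The Hessian of f at 0 has rank 1. Corank 1: A-series; mu = 3 gives A_3.

Type A3, Milnor number mu = 3.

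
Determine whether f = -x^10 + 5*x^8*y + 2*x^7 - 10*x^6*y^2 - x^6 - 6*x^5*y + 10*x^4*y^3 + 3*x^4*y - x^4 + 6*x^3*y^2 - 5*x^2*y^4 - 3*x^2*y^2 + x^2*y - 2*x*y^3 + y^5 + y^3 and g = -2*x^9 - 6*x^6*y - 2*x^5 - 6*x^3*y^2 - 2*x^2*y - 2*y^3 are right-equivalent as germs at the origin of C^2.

Yes.

The Hessian of f at 0 has rank 0. Corank 2; j^3 = y*(x^2 + y^2) splits into three distinct lines over C (the quadratic factor has nonzero discriminant), so D_4. The Hessian of g at 0 has rank 0. Corank 2; j^3 = -2*y*(x^2 + y^2) splits into three distinct lines over C (the quadratic factor has nonzero discriminant), so D_4. Both have type D_4, hence right-equivalent.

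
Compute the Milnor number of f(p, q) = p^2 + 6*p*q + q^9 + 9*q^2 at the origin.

8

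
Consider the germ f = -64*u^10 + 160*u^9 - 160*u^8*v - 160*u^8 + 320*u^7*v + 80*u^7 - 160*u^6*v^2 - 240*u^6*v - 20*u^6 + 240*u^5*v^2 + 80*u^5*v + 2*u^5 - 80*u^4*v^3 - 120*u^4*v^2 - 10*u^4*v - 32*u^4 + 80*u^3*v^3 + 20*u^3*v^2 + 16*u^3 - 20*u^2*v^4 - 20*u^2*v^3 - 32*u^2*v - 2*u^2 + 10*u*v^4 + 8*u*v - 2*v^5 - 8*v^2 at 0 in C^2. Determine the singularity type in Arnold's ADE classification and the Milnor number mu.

Type A_4, Milnor number mu = 4.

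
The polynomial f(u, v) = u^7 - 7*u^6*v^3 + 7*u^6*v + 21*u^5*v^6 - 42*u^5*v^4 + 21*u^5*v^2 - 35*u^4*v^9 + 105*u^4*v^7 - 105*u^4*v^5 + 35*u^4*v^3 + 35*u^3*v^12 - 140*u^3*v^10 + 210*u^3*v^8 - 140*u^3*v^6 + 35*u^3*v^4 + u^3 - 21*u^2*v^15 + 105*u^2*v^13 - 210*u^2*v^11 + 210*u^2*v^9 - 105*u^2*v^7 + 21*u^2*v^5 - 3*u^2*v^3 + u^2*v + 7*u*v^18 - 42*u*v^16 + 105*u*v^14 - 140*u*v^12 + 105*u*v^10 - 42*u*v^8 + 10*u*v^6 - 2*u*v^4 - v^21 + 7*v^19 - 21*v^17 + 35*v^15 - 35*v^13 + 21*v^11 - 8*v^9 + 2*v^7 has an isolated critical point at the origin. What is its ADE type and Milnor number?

The Hessian of f at 0 has rank 0. Corank 2; j^3 = u^2*(u + v) has shape L^2 M (L != M), so D-series; mu = 8 gives D_8.

Type D8, Milnor number mu = 8.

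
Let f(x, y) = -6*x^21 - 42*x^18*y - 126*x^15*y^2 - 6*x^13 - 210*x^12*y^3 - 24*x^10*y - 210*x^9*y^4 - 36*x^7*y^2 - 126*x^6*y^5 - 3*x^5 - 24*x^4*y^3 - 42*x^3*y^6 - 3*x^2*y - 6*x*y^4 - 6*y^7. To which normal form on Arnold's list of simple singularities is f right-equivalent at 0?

The Hessian of f at 0 is [[0, 0], [0, 0]] with rank 0, so corank 2. A Groebner basis of the Jacobian ideal J(f) in C{x,y} is {-x^2/6 + x*y^3, x*y + y^4, x^3, x^2*y}; counting standard monomials gives mu = 8. Corank 2; j^3 = -3*x^2*y has shape L^2 M (L != M), so D-series; mu = 8 gives D_8.

D8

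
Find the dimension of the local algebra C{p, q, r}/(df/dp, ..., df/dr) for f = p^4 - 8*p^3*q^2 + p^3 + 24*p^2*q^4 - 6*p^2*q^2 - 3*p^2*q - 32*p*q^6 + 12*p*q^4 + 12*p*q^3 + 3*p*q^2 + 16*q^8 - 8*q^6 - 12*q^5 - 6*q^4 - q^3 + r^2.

6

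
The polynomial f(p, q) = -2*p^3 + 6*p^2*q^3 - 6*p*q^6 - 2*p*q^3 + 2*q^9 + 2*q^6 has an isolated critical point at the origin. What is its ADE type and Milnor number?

The Hessian of f at 0 is [[0, 0], [0, 0]] with rank 0, so corank 2. A Groebner basis of the Jacobian ideal J(f) in C{p,q} is {p^3, p*q^2, 3*p^2 + q^3}; counting standard monomials gives mu = 7. Corank 2; j^3 = -2*p^3 is a perfect cube, so E-series; the 4-jet and mu = 7 give E_7.

Type E_7, Milnor number mu = 7.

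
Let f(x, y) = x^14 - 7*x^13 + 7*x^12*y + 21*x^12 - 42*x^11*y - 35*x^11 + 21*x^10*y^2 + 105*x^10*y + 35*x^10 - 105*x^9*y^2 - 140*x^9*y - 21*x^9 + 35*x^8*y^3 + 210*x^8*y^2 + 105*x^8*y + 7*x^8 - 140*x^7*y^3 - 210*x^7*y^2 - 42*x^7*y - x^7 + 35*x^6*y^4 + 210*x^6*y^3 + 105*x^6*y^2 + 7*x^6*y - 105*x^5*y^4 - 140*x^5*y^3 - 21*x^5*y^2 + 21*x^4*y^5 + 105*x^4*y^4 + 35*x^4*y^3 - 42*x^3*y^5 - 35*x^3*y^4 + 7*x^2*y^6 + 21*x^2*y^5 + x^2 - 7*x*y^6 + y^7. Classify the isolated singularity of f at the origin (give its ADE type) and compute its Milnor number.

Type A_6, Milnor number mu = 6.

The Hessian of f at 0 has rank 1. Corank 1: A-series; mu = 6 gives A_6.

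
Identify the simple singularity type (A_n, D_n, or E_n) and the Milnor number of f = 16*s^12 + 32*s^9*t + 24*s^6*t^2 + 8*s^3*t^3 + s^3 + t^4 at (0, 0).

Type E_{6}, Milnor number mu = 6.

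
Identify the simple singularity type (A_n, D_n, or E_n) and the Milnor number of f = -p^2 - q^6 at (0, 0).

Type A_5, Milnor number mu = 5.

The Hessian of f at 0 has rank 1. Corank 1: A-series; mu = 5 gives A_5.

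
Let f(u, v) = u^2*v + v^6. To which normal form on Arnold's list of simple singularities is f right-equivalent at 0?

D7

The Hessian of f at 0 has rank 0. Corank 2; j^3 = u^2*v has shape L^2 M (L != M), so D-series; mu = 7 gives D_7.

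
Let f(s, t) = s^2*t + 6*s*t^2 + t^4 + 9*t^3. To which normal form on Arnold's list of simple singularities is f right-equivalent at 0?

The Hessian of f at 0 is [[0, 0], [0, 0]] with rank 0, so corank 2. A Groebner basis of the Jacobian ideal J(f) in C{s,t} is {s^3 - 27*s^2/4 + 243*t^2/4, s^2/4 + t^3 - 9*t^2/4, s*t + 3*t^2}; counting standard monomials gives mu = 5. Corank 2; j^3 = t*(s + 3*t)^2 has shape L^2 M (L != M), so D-series; mu = 5 gives D_5.

D_{5}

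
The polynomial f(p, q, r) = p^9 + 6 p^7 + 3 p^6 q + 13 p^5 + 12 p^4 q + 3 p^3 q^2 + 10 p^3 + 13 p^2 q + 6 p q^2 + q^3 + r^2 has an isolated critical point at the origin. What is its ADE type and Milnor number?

Type D4, Milnor number mu = 4.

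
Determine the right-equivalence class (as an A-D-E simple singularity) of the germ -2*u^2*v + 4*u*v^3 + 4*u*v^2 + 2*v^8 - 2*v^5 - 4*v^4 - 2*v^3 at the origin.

The Hessian of f at 0 has rank 0. Corank 2; j^3 = -2*v*(u - v)^2 has shape L^2 M (L != M), so D-series; mu = 9 gives D_9.

D_{9}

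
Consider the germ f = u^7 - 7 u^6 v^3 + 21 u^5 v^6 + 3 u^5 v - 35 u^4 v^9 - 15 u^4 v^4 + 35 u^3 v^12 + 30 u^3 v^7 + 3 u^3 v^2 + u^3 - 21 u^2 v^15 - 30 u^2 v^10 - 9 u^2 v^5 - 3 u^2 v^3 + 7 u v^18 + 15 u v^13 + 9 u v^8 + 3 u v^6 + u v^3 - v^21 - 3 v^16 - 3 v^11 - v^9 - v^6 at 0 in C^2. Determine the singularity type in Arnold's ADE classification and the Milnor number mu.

The Hessian of f at 0 is [[0, 0], [0, 0]] with rank 0, so corank 2. A Groebner basis of the Jacobian ideal J(f) in C{u,v} is {u^3, u*v^2, 3*u^2 + v^3}; counting standard monomials gives mu = 7. Corank 2; j^3 = u^3 is a perfect cube, so E-series; the 4-jet and mu = 7 give E_7.

Type E7, Milnor number mu = 7.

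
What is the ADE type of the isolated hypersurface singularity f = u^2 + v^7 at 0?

The Hessian of f at 0 has rank 1. Corank 1: A-series; mu = 6 gives A_6.

A_6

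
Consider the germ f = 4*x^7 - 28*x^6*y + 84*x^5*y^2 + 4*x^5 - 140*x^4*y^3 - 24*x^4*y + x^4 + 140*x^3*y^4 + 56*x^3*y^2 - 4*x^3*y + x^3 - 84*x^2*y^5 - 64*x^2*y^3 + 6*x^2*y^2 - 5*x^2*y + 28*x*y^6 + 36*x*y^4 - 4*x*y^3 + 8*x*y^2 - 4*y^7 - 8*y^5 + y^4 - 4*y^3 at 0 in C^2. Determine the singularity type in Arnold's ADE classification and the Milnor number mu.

Type D_5, Milnor number mu = 5.

The Hessian of f at 0 has rank 0. Corank 2; j^3 = (x - 2*y)^2*(x - y) has shape L^2 M (L != M), so D-series; mu = 5 gives D_5.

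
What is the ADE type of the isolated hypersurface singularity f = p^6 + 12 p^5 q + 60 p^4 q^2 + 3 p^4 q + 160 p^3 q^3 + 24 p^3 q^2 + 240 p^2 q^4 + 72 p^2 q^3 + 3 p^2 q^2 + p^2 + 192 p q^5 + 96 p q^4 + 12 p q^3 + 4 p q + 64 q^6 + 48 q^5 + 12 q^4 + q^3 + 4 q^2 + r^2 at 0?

A_{2}

The Hessian of f at 0 has rank 2. Corank 1: A-series; mu = 2 gives A_2.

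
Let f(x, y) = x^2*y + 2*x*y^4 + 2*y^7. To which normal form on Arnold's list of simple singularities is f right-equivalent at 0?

D_8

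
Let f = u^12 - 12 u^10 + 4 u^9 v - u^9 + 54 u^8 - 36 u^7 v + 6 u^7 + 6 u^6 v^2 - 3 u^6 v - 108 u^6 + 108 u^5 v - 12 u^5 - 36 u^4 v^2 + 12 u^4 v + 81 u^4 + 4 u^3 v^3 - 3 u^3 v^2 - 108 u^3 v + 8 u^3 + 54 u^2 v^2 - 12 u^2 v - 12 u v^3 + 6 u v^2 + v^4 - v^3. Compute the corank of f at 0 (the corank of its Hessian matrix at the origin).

2

The Hessian at 0 is [[0, 0], [0, 0]] of rank 0; hence corank 2.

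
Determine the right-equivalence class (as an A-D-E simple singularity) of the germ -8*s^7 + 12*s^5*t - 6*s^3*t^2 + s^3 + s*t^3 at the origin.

E7

The Hessian of f at 0 is [[0, 0], [0, 0]] with rank 0, so corank 2. A Groebner basis of the Jacobian ideal J(f) in C{s,t} is {s^3, s*t^2, 3*s^2 + t^3}; counting standard monomials gives mu = 7. Corank 2; j^3 = s^3 is a perfect cube, so E-series; the 4-jet and mu = 7 give E_7.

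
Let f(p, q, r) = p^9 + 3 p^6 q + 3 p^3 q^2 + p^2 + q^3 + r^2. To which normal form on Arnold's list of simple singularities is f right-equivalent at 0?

The Hessian of f at 0 has rank 2. Corank 1: A-series; mu = 2 gives A_2.

A2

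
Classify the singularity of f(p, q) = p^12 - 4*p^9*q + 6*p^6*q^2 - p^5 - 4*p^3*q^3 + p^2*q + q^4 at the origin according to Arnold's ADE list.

The Hessian of f at 0 is [[0, 0], [0, 0]] with rank 0, so corank 2. A Groebner basis of the Jacobian ideal J(f) in C{p,q} is {p^3, p^2/4 + q^3, p*q}; counting standard monomials gives mu = 5. Corank 2; j^3 = p^2*q has shape L^2 M (L != M), so D-series; mu = 5 gives D_5.

D_{5}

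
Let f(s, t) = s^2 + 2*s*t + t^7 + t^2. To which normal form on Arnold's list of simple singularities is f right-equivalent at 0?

A_{6}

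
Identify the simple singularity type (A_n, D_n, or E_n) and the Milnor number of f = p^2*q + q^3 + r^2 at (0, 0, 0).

Type D_{4}, Milnor number mu = 4.

The Hessian of f at 0 has rank 1. Corank 2; j^3 = q*(p^2 + q^2) splits into three distinct lines over C (the quadratic factor has nonzero discriminant), so D_4.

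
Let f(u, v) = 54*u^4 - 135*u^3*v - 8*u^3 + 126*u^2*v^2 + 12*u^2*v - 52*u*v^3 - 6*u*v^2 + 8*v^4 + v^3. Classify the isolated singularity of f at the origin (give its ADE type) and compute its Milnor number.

Type E7, Milnor number mu = 7.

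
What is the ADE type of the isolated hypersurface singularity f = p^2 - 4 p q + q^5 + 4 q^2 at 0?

A4

The Hessian of f at 0 has rank 1. Corank 1: A-series; mu = 4 gives A_4.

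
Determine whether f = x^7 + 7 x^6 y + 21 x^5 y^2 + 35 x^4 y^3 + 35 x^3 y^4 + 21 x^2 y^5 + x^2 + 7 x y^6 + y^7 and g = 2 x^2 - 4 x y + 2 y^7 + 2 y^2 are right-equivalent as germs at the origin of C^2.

The Hessian of f at 0 has rank 1. Corank 1: A-series; mu = 6 gives A_6. The Hessian of g at 0 has rank 1. Corank 1: A-series; mu = 6 gives A_6. Both have type A_6, hence right-equivalent.

Yes.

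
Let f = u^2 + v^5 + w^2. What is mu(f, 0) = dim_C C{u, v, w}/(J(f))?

4

The Hessian of f at 0 is [[2, 0, 0], [0, 0, 0], [0, 0, 2]] with rank 2, so corank 1. A Groebner basis of the Jacobian ideal J(f) in C{u,v,w} is {v^4, u, w}; counting standard monomials gives mu = 4. Corank 1: A-series; mu = 4 gives A_4.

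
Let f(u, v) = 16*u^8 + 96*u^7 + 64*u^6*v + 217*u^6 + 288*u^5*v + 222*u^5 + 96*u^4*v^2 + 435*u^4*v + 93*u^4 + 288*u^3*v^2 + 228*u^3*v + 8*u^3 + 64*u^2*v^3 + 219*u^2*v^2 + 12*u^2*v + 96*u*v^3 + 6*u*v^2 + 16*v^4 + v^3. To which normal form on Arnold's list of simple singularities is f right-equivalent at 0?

E_{6}

The Hessian of f at 0 has rank 0. Corank 2; j^3 = (2*u + v)^3 is a perfect cube, so E-series; the 4-jet and mu = 6 give E_6.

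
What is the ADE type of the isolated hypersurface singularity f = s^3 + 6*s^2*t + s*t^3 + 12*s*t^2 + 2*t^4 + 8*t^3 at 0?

The Hessian of f at 0 is [[0, 0], [0, 0]] with rank 0, so corank 2. A Groebner basis of the Jacobian ideal J(f) in C{s,t} is {s^3 + 6*s^2*t + 48*s^2 + 192*s*t + 192*t^2, -6*s^2 + s*t^2 - 24*s*t - 24*t^2, 3*s^2 + 12*s*t + t^3 + 12*t^2}; counting standard monomials gives mu = 7. Corank 2; j^3 = (s + 2*t)^3 is a perfect cube, so E-series; the 4-jet and mu = 7 give E_7.

E_7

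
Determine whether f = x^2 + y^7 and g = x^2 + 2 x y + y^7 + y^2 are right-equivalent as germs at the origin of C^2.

The Hessian of f at 0 is [[2, 0], [0, 0]] with rank 1, so corank 1. A Groebner basis of the Jacobian ideal J(f) in C{x,y} is {y^6, x}; counting standard monomials gives mu = 6. Corank 1: A-series; mu = 6 gives A_6. The Hessian of g at 0 is [[2, 2], [2, 2]] with rank 1, so corank 1. A Groebner basis of the Jacobian ideal J(g) in C{x,y} is {y^6, x + y}; counting standard monomials gives mu = 6. Corank 1: A-series; mu = 6 gives A_6. Both have type A_6, hence right-equivalent.

Yes.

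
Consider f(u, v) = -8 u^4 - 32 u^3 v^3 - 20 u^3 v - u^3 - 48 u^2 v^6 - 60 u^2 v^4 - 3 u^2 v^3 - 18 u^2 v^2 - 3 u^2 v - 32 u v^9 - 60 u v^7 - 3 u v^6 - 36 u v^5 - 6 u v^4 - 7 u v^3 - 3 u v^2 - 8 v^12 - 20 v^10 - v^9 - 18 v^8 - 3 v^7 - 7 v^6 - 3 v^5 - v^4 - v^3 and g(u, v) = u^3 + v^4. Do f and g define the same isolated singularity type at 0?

No.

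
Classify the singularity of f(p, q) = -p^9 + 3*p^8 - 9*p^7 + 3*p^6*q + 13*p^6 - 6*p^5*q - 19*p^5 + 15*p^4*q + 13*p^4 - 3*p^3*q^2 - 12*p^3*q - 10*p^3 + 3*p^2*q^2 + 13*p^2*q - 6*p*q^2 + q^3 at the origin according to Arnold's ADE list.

D4

The Hessian of f at 0 is [[0, 0], [0, 0]] with rank 0, so corank 2. A Groebner basis of the Jacobian ideal J(f) in C{p,q} is {q^3, p^2 - 3*q^2/11, p*q - 6*q^2/11}; counting standard monomials gives mu = 4. Corank 2; j^3 = -(2*p - q)*(5*p^2 - 4*p*q + q^2) splits into three distinct lines over C (the quadratic factor has nonzero discriminant), so D_4.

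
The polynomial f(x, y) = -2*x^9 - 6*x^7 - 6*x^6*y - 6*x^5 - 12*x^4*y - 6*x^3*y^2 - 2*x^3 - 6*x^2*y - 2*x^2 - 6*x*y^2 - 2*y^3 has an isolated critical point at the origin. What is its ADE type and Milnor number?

Type A2, Milnor number mu = 2.

The Hessian of f at 0 is [[-4, 0], [0, 0]] with rank 1, so corank 1. A Groebner basis of the Jacobian ideal J(f) in C{x,y} is {y^2, x}; counting standard monomials gives mu = 2. Corank 1: A-series; mu = 2 gives A_2.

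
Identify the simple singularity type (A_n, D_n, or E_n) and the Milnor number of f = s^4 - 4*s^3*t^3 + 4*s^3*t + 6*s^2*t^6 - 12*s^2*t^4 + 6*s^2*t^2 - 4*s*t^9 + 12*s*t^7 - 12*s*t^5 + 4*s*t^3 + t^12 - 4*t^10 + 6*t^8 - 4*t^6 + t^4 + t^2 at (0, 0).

Type A_{3}, Milnor number mu = 3.

The Hessian of f at 0 is [[0, 0], [0, 2]] with rank 1, so corank 1. A Groebner basis of the Jacobian ideal J(f) in C{s,t} is {s^3, t}; counting standard monomials gives mu = 3. Corank 1: A-series; mu = 3 gives A_3.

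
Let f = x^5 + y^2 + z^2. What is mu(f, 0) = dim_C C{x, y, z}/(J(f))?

4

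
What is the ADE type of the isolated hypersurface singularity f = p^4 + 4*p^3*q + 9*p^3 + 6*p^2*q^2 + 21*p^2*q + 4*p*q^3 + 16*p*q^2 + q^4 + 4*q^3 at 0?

D_{5}

The Hessian of f at 0 has rank 0. Corank 2; j^3 = (p + q)*(3*p + 2*q)^2 has shape L^2 M (L != M), so D-series; mu = 5 gives D_5.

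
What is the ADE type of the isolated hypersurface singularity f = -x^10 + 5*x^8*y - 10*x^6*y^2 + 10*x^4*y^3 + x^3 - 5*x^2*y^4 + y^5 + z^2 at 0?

E_{8}

The Hessian of f at 0 is [[0, 0, 0], [0, 0, 0], [0, 0, 2]] with rank 1, so corank 2. A Groebner basis of the Jacobian ideal J(f) in C{x,y,z} is {y^4, x^2, z}; counting standard monomials gives mu = 8. Corank 2; j^3 = x^3 is a perfect cube, so E-series; the 5-jet and mu = 8 give E_8.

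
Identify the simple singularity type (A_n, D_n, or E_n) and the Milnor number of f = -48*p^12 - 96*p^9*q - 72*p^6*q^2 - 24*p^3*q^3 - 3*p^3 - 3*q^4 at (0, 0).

Type E_6, Milnor number mu = 6.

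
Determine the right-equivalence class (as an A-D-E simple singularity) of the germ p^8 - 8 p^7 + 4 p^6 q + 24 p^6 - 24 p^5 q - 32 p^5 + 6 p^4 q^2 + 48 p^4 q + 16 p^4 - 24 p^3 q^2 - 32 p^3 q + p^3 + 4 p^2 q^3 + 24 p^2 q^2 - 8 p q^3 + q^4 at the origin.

E_6

The Hessian of f at 0 is [[0, 0], [0, 0]] with rank 0, so corank 2. A Groebner basis of the Jacobian ideal J(f) in C{p,q} is {q^4, p*q^2 - q^3/6, p^2}; counting standard monomials gives mu = 6. Corank 2; j^3 = p^3 is a perfect cube, so E-series; the 4-jet and mu = 6 give E_6.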